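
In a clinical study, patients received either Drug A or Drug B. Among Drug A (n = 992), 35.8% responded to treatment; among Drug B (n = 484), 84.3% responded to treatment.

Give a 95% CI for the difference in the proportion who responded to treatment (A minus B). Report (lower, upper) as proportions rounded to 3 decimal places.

SE₁ = √(p̂₁(1−p̂₁)/n₁) = √(0.3580·0.6420/992) = 0.01522; SE₂ = √(0.8430·0.1570/484) = 0.01654.
Independent samples: SE of the difference = √(SE₁² + SE₂²) = √(0.0002316484 + 0.0002735716) = 0.02248.
z* for 95% confidence is 1.960, so the margin of error is 1.960 × 0.02248 = 0.04406.
Point estimate p̂₁ − p̂₂ = 0.3580 − 0.8430 = -0.4850.
-0.4850 ± 0.04406 → (-0.529, -0.441).

(-0.529, -0.441)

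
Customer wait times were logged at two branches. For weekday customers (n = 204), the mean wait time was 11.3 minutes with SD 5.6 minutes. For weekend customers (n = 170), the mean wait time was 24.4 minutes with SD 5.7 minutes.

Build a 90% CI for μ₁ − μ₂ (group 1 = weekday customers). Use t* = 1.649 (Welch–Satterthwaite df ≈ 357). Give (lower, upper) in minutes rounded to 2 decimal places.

(-14.07, -12.13)

Standard errors of each mean: 5.6/√204 = 0.3921 and 5.7/√170 = 0.4372.
SE(x̄₁ − x̄₂) = √(0.3921² + 0.4372²) = 0.5873 for independent samples with unequal variances.
With t* = 1.649, the margin is 1.649 × 0.5873 = 0.9685.
x̄₁ − x̄₂ = 11.3 − 24.4 = -13.1000; the interval is -13.1000 ± 0.9685 = (-14.07, -12.13).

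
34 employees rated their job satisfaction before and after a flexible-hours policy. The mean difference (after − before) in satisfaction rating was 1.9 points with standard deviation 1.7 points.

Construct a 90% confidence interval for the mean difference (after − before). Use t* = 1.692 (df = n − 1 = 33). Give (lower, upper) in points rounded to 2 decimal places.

This is a matched-pairs design, so SE = s_d/√n = 1.7/√34 = 0.2915.
Margin = 1.692 × 0.2915 = 0.4932; the interval is 1.9 ± 0.4932 = (1.41, 2.39).

(1.41, 2.39)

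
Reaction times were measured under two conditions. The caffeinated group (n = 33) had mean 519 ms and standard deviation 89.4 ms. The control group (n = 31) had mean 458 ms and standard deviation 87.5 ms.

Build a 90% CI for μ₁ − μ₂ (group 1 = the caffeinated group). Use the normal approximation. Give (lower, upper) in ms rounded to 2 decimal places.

Standard errors of each mean: 89.4/√33 = 15.5625 and 87.5/√31 = 15.7155.
SE(x̄₁ − x̄₂) = √(15.5625² + 15.7155²) = 22.1172 for independent samples with unequal variances.
With z* = 1.645, the margin is 1.645 × 22.1172 = 36.3828.
x̄₁ − x̄₂ = 519 − 458 = 61.0000; the interval is 61.0000 ± 36.3828 = (24.62, 97.38).

(24.62, 97.38)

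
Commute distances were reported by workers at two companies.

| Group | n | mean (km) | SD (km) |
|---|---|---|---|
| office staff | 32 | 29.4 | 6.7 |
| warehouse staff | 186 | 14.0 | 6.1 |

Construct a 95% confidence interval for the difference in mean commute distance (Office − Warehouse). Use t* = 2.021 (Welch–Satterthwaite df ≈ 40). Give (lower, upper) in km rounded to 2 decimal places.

(12.84, 17.96)

Standard errors of each mean: 6.7/√32 = 1.1844 and 6.1/√186 = 0.4473.
SE(x̄₁ − x̄₂) = √(1.1844² + 0.4473²) = 1.2660 for independent samples with unequal variances.
With t* = 2.021, the margin is 2.021 × 1.2660 = 2.5586.
x̄₁ − x̄₂ = 29.4 − 14.0 = 15.4000; the interval is 15.4000 ± 2.5586 = (12.84, 17.96).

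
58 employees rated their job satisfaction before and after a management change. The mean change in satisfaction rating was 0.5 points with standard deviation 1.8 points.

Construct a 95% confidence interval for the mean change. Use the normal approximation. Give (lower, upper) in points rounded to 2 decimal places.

This is a matched-pairs design, so SE = s_d/√n = 1.8/√58 = 0.2364.
Margin = 1.960 × 0.2364 = 0.4633; the interval is 0.5 ± 0.4633 = (0.04, 0.96).

(0.04, 0.96)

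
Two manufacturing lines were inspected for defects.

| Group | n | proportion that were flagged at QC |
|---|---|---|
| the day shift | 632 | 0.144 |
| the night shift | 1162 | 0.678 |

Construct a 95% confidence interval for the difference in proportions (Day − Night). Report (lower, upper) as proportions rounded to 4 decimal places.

(-0.5724, -0.4956)

The two standard errors are √(0.1440×0.8560/632) = 0.01397 and √(0.6780×0.3220/1162) = 0.01371.
Because the samples are independent, SE_diff = √(0.01397² + 0.01371²) = 0.01957.
Using z* = 1.960 for 95%, ME = 1.960 × 0.01957 = 0.03836.
p̂₁ − p̂₂ = -0.5340; interval -0.5340 ± 0.03836 gives (-0.5724, -0.4956).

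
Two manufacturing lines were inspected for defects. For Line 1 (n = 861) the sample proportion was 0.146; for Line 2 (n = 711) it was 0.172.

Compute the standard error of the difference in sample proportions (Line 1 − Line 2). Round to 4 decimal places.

SE₁ = √(p̂₁(1−p̂₁)/n₁) = √(0.1460·0.8540/861) = 0.01203; SE₂ = √(0.1720·0.8280/711) = 0.01415.
Independent samples: SE of the difference = √(SE₁² + SE₂²) = √(0.0001447209 + 0.0002002225) = 0.01857.

0.0186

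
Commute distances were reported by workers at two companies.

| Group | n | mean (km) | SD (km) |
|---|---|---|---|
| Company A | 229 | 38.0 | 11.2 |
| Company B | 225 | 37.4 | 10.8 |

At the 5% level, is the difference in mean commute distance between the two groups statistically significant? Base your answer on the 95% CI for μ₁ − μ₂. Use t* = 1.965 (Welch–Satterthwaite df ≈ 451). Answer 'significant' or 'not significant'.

SE₁ = s₁/√n₁ = 11.2/√229 = 0.7401; SE₂ = 10.8/√225 = 0.7200.
Independent samples, unequal variances: SE_diff = √(SE₁² + SE₂²) = √(0.54774801 + 0.5184) = 1.0325.
t* = 1.965, so margin of error = 1.965 × 1.0325 = 2.0289.
Difference in means = 38.0 − 37.4 = 0.6000.
0.6000 ± 2.0289 → (-1.4289, 2.6289).
The interval (-1.4289, 2.6289) contains 0, so the difference is not significant.

not significant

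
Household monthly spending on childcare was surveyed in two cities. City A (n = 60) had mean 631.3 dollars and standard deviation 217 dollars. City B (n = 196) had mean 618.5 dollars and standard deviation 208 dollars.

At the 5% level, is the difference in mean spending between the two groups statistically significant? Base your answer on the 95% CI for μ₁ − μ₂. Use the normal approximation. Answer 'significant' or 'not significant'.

not significant

Per-group SEs: s₁/√n₁ = 217/√60 = 28.0146, s₂/√n₂ = 208/√196 = 14.8571.
Unpooled SE of the difference: √(784.81781316 + 220.73342041) = 31.7104.
Margin of error = z* · SE = 1.960 × 31.7104 = 62.1524.
x̄₁ − x̄₂ = 631.3 − 618.5 = 12.8000.
CI: 12.8000 ± 62.1524 = (-49.3524, 74.9524).
The interval (-49.3524, 74.9524) contains 0, so the difference is not significant.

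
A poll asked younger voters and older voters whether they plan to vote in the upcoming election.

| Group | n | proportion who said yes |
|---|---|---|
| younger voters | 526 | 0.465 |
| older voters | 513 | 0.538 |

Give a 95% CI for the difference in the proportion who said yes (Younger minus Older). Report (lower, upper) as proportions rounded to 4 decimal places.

(-0.1336, -0.0124)

SE₁ = √(p̂₁(1−p̂₁)/n₁) = √(0.4650·0.5350/526) = 0.02175; SE₂ = √(0.5380·0.4620/513) = 0.02201.
Independent samples: SE of the difference = √(SE₁² + SE₂²) = √(0.0004730625 + 0.0004844401) = 0.03094.
z* for 95% confidence is 1.960, so the margin of error is 1.960 × 0.03094 = 0.06064.
Point estimate p̂₁ − p̂₂ = 0.4650 − 0.5380 = -0.0730.
-0.0730 ± 0.06064 → (-0.1336, -0.0124).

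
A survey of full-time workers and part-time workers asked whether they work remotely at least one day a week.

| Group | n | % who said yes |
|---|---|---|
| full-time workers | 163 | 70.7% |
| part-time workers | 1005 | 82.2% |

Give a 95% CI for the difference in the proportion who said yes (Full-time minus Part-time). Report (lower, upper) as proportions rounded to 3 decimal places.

The two standard errors are √(0.7070×0.2930/163) = 0.03565 and √(0.8220×0.1780/1005) = 0.01207.
Because the samples are independent, SE_diff = √(0.03565² + 0.01207²) = 0.03764.
Using z* = 1.960 for 95%, ME = 1.960 × 0.03764 = 0.07377.
p̂₁ − p̂₂ = -0.1150; interval -0.1150 ± 0.07377 gives (-0.189, -0.041).

(-0.189, -0.041)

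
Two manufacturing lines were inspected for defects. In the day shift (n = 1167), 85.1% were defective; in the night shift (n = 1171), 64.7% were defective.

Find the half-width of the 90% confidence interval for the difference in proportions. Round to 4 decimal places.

0.0287

The two standard errors are √(0.8510×0.1490/1167) = 0.01042 and √(0.6470×0.3530/1171) = 0.01397.
Because the samples are independent, SE_diff = √(0.01042² + 0.01397²) = 0.01743.
Using z* = 1.645 for 90%, ME = 1.645 × 0.01743 = 0.02867.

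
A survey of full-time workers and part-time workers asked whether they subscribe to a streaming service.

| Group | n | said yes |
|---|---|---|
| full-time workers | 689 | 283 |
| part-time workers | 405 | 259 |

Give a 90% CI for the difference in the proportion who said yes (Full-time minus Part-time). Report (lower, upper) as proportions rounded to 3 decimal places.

(-0.279, -0.179)

First, p̂₁ = 283/689 = 0.4107; p̂₂ = 259/405 = 0.6395.
The two standard errors are √(0.4107×0.5893/689) = 0.01874 and √(0.6395×0.3605/405) = 0.02386.
Because the samples are independent, SE_diff = √(0.01874² + 0.02386²) = 0.03034.
Using z* = 1.645 for 90%, ME = 1.645 × 0.03034 = 0.04991.
p̂₁ − p̂₂ = -0.2288; interval -0.2288 ± 0.04991 gives (-0.279, -0.179).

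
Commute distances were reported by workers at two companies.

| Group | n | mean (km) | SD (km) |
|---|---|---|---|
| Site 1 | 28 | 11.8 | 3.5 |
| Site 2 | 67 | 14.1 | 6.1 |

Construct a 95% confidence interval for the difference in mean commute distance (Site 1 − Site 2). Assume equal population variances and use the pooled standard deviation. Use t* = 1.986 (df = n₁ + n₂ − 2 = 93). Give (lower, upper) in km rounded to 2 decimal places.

(-4.75, 0.15)

Pooled variance s_p² = [27·3.5² + 66·6.1²] / (28+67−2) = 29.9635, so s_p = 5.4739.
SE_diff = s_p·√(1/n₁ + 1/n₂) = 5.4739·√(1/28 + 1/67) = 1.2318.
t* = 1.986; margin = 1.986 × 1.2318 = 2.4464.
Difference = 11.8 − 14.1 = -2.3000.
-2.3000 ± 2.4464 → (-4.75, 0.15).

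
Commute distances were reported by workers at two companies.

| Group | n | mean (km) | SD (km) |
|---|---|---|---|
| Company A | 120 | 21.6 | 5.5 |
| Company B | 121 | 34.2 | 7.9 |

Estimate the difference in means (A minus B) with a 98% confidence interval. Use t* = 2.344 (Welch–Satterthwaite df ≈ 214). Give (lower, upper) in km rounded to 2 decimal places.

(-14.65, -10.55)

SE₁ = s₁/√n₁ = 5.5/√120 = 0.5021; SE₂ = 7.9/√121 = 0.7182.
Independent samples, unequal variances: SE_diff = √(SE₁² + SE₂²) = √(0.25210441 + 0.51581124) = 0.8763.
t* = 2.344, so margin of error = 2.344 × 0.8763 = 2.0540.
Difference in means = 21.6 − 34.2 = -12.6000.
-12.6000 ± 2.0540 → (-14.65, -10.55).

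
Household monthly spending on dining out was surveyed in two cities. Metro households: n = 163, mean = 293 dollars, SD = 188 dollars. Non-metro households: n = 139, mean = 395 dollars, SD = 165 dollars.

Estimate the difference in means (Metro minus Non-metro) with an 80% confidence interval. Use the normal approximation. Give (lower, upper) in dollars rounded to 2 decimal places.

Standard errors of each mean: 188/√163 = 14.7253 and 165/√139 = 13.9951.
SE(x̄₁ − x̄₂) = √(14.7253² + 13.9951²) = 20.3150 for independent samples with unequal variances.
With z* = 1.282, the margin is 1.282 × 20.3150 = 26.0438.
x̄₁ − x̄₂ = 293 − 395 = -102.0000; the interval is -102.0000 ± 26.0438 = (-128.04, -75.96).

(-128.04, -75.96)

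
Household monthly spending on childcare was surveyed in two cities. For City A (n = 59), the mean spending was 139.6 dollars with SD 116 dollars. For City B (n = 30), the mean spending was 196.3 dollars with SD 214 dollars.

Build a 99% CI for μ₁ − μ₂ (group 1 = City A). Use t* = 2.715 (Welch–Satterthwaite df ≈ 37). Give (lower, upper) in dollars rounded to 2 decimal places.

(-170.43, 57.03)

SE₁ = s₁/√n₁ = 116/√59 = 15.1019; SE₂ = 214/√30 = 39.0709.
Independent samples, unequal variances: SE_diff = √(SE₁² + SE₂²) = √(228.06738361 + 1526.53522681) = 41.8880.
t* = 2.715, so margin of error = 2.715 × 41.8880 = 113.7259.
Difference in means = 139.6 − 196.3 = -56.7000.
-56.7000 ± 113.7259 → (-170.43, 57.03).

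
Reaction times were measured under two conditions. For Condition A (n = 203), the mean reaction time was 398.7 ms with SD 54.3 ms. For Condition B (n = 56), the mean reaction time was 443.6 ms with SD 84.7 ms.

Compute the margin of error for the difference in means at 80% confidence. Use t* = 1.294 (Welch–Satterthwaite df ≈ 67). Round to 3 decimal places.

SE₁ = s₁/√n₁ = 54.3/√203 = 3.8111; SE₂ = 84.7/√56 = 11.3185.
Independent samples, unequal variances: SE_diff = √(SE₁² + SE₂²) = √(14.52448321 + 128.10844225) = 11.9429.
t* = 1.294, so margin of error = 1.294 × 11.9429 = 15.4541.

15.454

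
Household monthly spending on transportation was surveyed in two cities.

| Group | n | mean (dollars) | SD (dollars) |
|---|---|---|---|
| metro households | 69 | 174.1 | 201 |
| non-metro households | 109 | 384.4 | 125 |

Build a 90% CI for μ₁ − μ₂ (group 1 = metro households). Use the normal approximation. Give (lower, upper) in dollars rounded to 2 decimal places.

SE₁ = s₁/√n₁ = 201/√69 = 24.1976; SE₂ = 125/√109 = 11.9728.
Independent samples, unequal variances: SE_diff = √(SE₁² + SE₂²) = √(585.52384576 + 143.34793984) = 26.9976.
z* = 1.645, so margin of error = 1.645 × 26.9976 = 44.4111.
Difference in means = 174.1 − 384.4 = -210.3000.
-210.3000 ± 44.4111 → (-254.71, -165.89).

(-254.71, -165.89)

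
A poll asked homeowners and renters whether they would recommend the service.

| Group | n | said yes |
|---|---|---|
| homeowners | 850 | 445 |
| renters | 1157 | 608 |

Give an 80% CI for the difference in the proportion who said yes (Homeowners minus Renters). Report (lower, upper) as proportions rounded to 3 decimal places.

Sample proportions: 445/850 = 0.5235, 608/1157 = 0.5255.
Each SE is √(p̂(1−p̂)/n): √(0.5235·0.4765/850) = 0.01713 and √(0.5255·0.4745/1157) = 0.01468.
SE(p̂₁ − p̂₂) = √(SE₁² + SE₂²) = √(0.0002934369 + 0.0002155024) = 0.02256, since the two samples are independent.
At 80% confidence z* = 1.282; margin = 1.282 × 0.02256 = 0.02892.
The difference is 0.5235 − 0.5255 = -0.0020, so the interval is -0.0020 ± 0.02892 = (-0.031, 0.027).

(-0.031, 0.027)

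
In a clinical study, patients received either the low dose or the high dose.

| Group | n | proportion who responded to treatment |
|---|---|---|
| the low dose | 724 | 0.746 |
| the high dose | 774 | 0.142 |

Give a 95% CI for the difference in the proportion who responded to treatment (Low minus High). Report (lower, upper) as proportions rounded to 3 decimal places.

Each SE is √(p̂(1−p̂)/n): √(0.7460·0.2540/724) = 0.01618 and √(0.1420·0.8580/774) = 0.01255.
SE(p̂₁ − p̂₂) = √(SE₁² + SE₂²) = √(0.0002617924 + 0.0001575025) = 0.02048, since the two samples are independent.
At 95% confidence z* = 1.960; margin = 1.960 × 0.02048 = 0.04014.
The difference is 0.7460 − 0.1420 = 0.6040, so the interval is 0.6040 ± 0.04014 = (0.564, 0.644).

(0.564, 0.644)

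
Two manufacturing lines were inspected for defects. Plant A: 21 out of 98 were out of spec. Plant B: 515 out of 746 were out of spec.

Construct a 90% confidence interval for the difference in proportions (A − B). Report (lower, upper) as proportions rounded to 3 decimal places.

Sample proportions: 21/98 = 0.2143, 515/746 = 0.6903.
Each SE is √(p̂(1−p̂)/n): √(0.2143·0.7857/98) = 0.04145 and √(0.6903·0.3097/746) = 0.01693.
SE(p̂₁ − p̂₂) = √(SE₁² + SE₂²) = √(0.0017181025 + 0.0002866249) = 0.04477, since the two samples are independent.
At 90% confidence z* = 1.645; margin = 1.645 × 0.04477 = 0.07365.
The difference is 0.2143 − 0.6903 = -0.4760, so the interval is -0.4760 ± 0.07365 = (-0.550, -0.402).

(-0.550, -0.402)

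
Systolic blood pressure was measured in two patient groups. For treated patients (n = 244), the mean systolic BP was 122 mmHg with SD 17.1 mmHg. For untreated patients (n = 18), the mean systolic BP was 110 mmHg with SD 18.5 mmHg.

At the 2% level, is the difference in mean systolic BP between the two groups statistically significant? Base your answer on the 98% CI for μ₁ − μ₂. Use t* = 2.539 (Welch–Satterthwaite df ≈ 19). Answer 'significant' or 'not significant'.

Standard errors of each mean: 17.1/√244 = 1.0947 and 18.5/√18 = 4.3605.
SE(x̄₁ − x̄₂) = √(1.0947² + 4.3605²) = 4.4958 for independent samples with unequal variances.
With t* = 2.539, the margin is 2.539 × 4.4958 = 11.4148.
x̄₁ − x̄₂ = 122 − 110 = 12.0000; the interval is 12.0000 ± 11.4148 = (0.5852, 23.4148).
The interval (0.5852, 23.4148) does not contain 0, so the difference is significant.

significant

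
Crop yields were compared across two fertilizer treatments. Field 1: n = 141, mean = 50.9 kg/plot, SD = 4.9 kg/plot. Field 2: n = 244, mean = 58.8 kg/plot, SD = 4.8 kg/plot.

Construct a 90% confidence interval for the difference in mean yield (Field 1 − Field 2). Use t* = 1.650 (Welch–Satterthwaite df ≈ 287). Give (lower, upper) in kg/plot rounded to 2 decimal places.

(-8.75, -7.05)

Standard errors of each mean: 4.9/√141 = 0.4127 and 4.8/√244 = 0.3073.
SE(x̄₁ − x̄₂) = √(0.4127² + 0.3073²) = 0.5145 for independent samples with unequal variances.
With t* = 1.650, the margin is 1.650 × 0.5145 = 0.8489.
x̄₁ − x̄₂ = 50.9 − 58.8 = -7.9000; the interval is -7.9000 ± 0.8489 = (-8.75, -7.05).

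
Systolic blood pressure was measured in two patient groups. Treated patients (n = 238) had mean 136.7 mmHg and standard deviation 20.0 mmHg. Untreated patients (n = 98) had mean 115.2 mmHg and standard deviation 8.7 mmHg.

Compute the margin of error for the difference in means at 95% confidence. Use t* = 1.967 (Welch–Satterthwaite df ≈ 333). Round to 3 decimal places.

3.081

SE₁ = s₁/√n₁ = 20.0/√238 = 1.2964; SE₂ = 8.7/√98 = 0.8788.
Independent samples, unequal variances: SE_diff = √(SE₁² + SE₂²) = √(1.68065296 + 0.77228944) = 1.5662.
t* = 1.967, so margin of error = 1.967 × 1.5662 = 3.0807.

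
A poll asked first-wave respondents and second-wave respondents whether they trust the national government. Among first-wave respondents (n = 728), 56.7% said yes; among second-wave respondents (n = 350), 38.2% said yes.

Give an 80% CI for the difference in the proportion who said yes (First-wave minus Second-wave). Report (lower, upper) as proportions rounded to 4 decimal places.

The two standard errors are √(0.5670×0.4330/728) = 0.01836 and √(0.3820×0.6180/350) = 0.02597.
Because the samples are independent, SE_diff = √(0.01836² + 0.02597²) = 0.03180.
Using z* = 1.282 for 80%, ME = 1.282 × 0.03180 = 0.04077.
p̂₁ − p̂₂ = 0.1850; interval 0.1850 ± 0.04077 gives (0.1442, 0.2258).

(0.1442, 0.2258)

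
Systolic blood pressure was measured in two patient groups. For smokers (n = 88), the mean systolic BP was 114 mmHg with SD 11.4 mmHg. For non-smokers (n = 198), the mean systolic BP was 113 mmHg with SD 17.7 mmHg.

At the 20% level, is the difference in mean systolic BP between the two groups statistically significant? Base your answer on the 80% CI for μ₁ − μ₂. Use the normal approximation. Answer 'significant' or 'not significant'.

Per-group SEs: s₁/√n₁ = 11.4/√88 = 1.2152, s₂/√n₂ = 17.7/√198 = 1.2579.
Unpooled SE of the difference: √(1.47671104 + 1.58231241) = 1.7490.
Margin of error = z* · SE = 1.282 × 1.7490 = 2.2422.
x̄₁ − x̄₂ = 114 − 113 = 1.0000.
CI: 1.0000 ± 2.2422 = (-1.2422, 3.2422).
The interval (-1.2422, 3.2422) contains 0, so the difference is not significant.

not significant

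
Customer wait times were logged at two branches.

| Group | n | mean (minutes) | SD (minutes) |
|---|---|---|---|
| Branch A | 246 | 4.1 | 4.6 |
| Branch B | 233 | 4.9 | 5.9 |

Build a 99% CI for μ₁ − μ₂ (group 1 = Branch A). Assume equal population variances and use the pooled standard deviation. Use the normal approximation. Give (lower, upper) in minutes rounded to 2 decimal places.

s_p = √[((n₁−1)s₁² + (n₂−1)s₂²)/(n₁+n₂−2)] = √[(245·4.6² + 232·5.9²)/477] = 5.2725.
SE = 5.2725·√(1/246 + 1/233) = 0.4820.
With z* = 2.576, margin = 2.576 × 0.4820 = 1.2416.
x̄₁ − x̄₂ = 4.1 − 4.9 = -0.8000; interval -0.8000 ± 1.2416 = (-2.04, 0.44).

(-2.04, 0.44)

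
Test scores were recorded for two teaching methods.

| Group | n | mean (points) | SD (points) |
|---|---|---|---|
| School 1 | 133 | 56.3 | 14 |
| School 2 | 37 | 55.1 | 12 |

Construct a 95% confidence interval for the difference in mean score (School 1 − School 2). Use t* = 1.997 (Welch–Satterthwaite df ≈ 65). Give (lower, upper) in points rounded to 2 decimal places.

(-3.43, 5.83)

SE₁ = s₁/√n₁ = 14/√133 = 1.2140; SE₂ = 12/√37 = 1.9728.
Independent samples, unequal variances: SE_diff = √(SE₁² + SE₂²) = √(1.473796 + 3.89193984) = 2.3164.
t* = 1.997, so margin of error = 1.997 × 2.3164 = 4.6259.
Difference in means = 56.3 − 55.1 = 1.2000.
1.2000 ± 4.6259 → (-3.43, 5.83).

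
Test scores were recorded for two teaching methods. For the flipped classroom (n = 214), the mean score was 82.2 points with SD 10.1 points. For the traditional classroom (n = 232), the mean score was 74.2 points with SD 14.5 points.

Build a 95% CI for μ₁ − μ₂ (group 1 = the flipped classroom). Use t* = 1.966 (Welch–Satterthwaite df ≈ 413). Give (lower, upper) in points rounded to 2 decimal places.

Per-group SEs: s₁/√n₁ = 10.1/√214 = 0.6904, s₂/√n₂ = 14.5/√232 = 0.9520.
Unpooled SE of the difference: √(0.47665216 + 0.906304) = 1.1760.
Margin of error = t* · SE = 1.966 × 1.1760 = 2.3120.
x̄₁ − x̄₂ = 82.2 − 74.2 = 8.0000.
CI: 8.0000 ± 2.3120 = (5.69, 10.31).

(5.69, 10.31)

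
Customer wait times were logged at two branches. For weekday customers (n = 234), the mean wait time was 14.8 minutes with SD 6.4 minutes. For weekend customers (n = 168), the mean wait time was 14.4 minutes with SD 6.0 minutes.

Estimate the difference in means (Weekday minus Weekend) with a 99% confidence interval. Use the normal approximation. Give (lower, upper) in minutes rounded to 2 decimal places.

(-1.21, 2.01)

Per-group SEs: s₁/√n₁ = 6.4/√234 = 0.4184, s₂/√n₂ = 6.0/√168 = 0.4629.
Unpooled SE of the difference: √(0.17505856 + 0.21427641) = 0.6240.
Margin of error = z* · SE = 2.576 × 0.6240 = 1.6074.
x̄₁ − x̄₂ = 14.8 − 14.4 = 0.4000.
CI: 0.4000 ± 1.6074 = (-1.21, 2.01).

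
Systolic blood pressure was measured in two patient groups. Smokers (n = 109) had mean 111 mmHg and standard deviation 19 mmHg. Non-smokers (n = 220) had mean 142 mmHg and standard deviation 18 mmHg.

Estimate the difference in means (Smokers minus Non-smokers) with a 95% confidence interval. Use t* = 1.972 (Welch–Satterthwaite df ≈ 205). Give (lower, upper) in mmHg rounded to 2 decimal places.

(-35.31, -26.69)

Per-group SEs: s₁/√n₁ = 19/√109 = 1.8199, s₂/√n₂ = 18/√220 = 1.2136.
Unpooled SE of the difference: √(3.31203601 + 1.47282496) = 2.1874.
Margin of error = t* · SE = 1.972 × 2.1874 = 4.3136.
x̄₁ − x̄₂ = 111 − 142 = -31.0000.
CI: -31.0000 ± 4.3136 = (-35.31, -26.69).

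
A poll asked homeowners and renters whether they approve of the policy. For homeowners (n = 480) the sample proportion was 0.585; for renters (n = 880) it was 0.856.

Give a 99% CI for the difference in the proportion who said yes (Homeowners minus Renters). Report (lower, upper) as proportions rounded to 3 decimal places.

(-0.336, -0.206)

SE₁ = √(p̂₁(1−p̂₁)/n₁) = √(0.5850·0.4150/480) = 0.02249; SE₂ = √(0.8560·0.1440/880) = 0.01184.
Independent samples: SE of the difference = √(SE₁² + SE₂²) = √(0.0005058001 + 0.0001401856) = 0.02542.
z* for 99% confidence is 2.576, so the margin of error is 2.576 × 0.02542 = 0.06548.
Point estimate p̂₁ − p̂₂ = 0.5850 − 0.8560 = -0.2710.
-0.2710 ± 0.06548 → (-0.336, -0.206).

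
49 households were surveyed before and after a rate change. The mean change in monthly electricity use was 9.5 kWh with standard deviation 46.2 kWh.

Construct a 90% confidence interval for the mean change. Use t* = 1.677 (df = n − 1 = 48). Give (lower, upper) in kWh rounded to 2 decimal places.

Paired design: SE = s_d/√n = 46.2/√49 = 6.6000.
t* = 1.677; margin of error = 1.677 × 6.6000 = 11.0682.
9.5 ± 11.0682 → (-1.57, 20.57).

(-1.57, 20.57)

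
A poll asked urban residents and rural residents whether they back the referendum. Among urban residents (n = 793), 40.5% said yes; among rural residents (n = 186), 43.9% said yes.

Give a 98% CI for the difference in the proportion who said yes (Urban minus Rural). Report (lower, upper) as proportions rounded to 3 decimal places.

(-0.128, 0.060)

Each SE is √(p̂(1−p̂)/n): √(0.4050·0.5950/793) = 0.01743 and √(0.4390·0.5610/186) = 0.03639.
SE(p̂₁ − p̂₂) = √(SE₁² + SE₂²) = √(0.0003038049 + 0.0013242321) = 0.04035, since the two samples are independent.
At 98% confidence z* = 2.326; margin = 2.326 × 0.04035 = 0.09385.
The difference is 0.4050 − 0.4390 = -0.0340, so the interval is -0.0340 ± 0.09385 = (-0.128, 0.060).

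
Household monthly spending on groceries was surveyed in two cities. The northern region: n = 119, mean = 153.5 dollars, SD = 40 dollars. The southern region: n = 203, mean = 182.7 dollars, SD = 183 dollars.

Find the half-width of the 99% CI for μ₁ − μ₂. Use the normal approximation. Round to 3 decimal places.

34.408

Standard errors of each mean: 40/√119 = 3.6668 and 183/√203 = 12.8441.
SE(x̄₁ − x̄₂) = √(3.6668² + 12.8441²) = 13.3573 for independent samples with unequal variances.
With z* = 2.576, the margin is 2.576 × 13.3573 = 34.4084.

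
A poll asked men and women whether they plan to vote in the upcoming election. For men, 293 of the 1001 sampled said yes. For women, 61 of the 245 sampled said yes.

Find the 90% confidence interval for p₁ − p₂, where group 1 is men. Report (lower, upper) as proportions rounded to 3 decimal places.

(-0.008, 0.095)

p̂₁ = 293/1001 = 0.2927 and p̂₂ = 61/245 = 0.2490.
SE₁ = √(p̂₁(1−p̂₁)/n₁) = √(0.2927·0.7073/1001) = 0.01438; SE₂ = √(0.2490·0.7510/245) = 0.02763.
Independent samples: SE of the difference = √(SE₁² + SE₂²) = √(0.0002067844 + 0.0007634169) = 0.03115.
z* for 90% confidence is 1.645, so the margin of error is 1.645 × 0.03115 = 0.05124.
Point estimate p̂₁ − p̂₂ = 0.2927 − 0.2490 = 0.0437.
0.0437 ± 0.05124 → (-0.008, 0.095).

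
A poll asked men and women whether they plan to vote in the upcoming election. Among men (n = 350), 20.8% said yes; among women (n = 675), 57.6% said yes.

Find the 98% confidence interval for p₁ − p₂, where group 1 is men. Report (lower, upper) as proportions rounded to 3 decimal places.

SE₁ = √(p̂₁(1−p̂₁)/n₁) = √(0.2080·0.7920/350) = 0.02170; SE₂ = √(0.5760·0.4240/675) = 0.01902.
Independent samples: SE of the difference = √(SE₁² + SE₂²) = √(0.00047089 + 0.0003617604) = 0.02886.
z* for 98% confidence is 2.326, so the margin of error is 2.326 × 0.02886 = 0.06713.
Point estimate p̂₁ − p̂₂ = 0.2080 − 0.5760 = -0.3680.
-0.3680 ± 0.06713 → (-0.435, -0.301).

(-0.435, -0.301)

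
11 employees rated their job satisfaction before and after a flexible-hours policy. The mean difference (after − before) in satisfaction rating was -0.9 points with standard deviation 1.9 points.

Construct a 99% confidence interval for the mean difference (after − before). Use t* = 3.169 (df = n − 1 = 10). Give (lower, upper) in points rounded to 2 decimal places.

(-2.72, 0.92)

This is a matched-pairs design, so SE = s_d/√n = 1.9/√11 = 0.5729.
Margin = 3.169 × 0.5729 = 1.8155; the interval is -0.9 ± 1.8155 = (-2.72, 0.92).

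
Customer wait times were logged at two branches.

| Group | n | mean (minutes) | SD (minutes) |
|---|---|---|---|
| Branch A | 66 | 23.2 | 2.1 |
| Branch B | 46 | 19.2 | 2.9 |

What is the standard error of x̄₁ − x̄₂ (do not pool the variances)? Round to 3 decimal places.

0.500

Per-group SEs: s₁/√n₁ = 2.1/√66 = 0.2585, s₂/√n₂ = 2.9/√46 = 0.4276.
Unpooled SE of the difference: √(0.06682225 + 0.18284176) = 0.4997.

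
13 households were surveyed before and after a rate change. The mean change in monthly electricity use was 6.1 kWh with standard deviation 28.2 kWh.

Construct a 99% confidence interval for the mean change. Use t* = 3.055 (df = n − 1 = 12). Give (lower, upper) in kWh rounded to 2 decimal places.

(-17.79, 29.99)

This is a matched-pairs design, so SE = s_d/√n = 28.2/√13 = 7.8213.
Margin = 3.055 × 7.8213 = 23.8941; the interval is 6.1 ± 23.8941 = (-17.79, 29.99).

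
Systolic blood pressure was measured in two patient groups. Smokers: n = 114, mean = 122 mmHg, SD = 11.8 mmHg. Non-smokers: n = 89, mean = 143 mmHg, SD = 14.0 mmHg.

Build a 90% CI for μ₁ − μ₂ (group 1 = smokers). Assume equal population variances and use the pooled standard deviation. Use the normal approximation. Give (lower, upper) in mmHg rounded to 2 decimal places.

s_p = √[((n₁−1)s₁² + (n₂−1)s₂²)/(n₁+n₂−2)] = √[(113·11.8² + 88·14.0²)/201] = 12.8098.
SE = 12.8098·√(1/114 + 1/89) = 1.8119.
With z* = 1.645, margin = 1.645 × 1.8119 = 2.9806.
x̄₁ − x̄₂ = 122 − 143 = -21.0000; interval -21.0000 ± 2.9806 = (-23.98, -18.02).

(-23.98, -18.02)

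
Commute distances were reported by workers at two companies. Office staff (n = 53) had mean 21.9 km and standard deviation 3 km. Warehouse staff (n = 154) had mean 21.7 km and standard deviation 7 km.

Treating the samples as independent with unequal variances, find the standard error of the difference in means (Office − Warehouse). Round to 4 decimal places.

Per-group SEs: s₁/√n₁ = 3/√53 = 0.4121, s₂/√n₂ = 7/√154 = 0.5641.
Unpooled SE of the difference: √(0.16982641 + 0.31820881) = 0.6986.

0.6986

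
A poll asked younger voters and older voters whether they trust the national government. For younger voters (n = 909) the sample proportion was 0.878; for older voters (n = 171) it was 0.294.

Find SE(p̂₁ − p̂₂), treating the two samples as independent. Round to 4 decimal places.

SE₁ = √(p̂₁(1−p̂₁)/n₁) = √(0.8780·0.1220/909) = 0.01086; SE₂ = √(0.2940·0.7060/171) = 0.03484.
Independent samples: SE of the difference = √(SE₁² + SE₂²) = √(0.0001179396 + 0.0012138256) = 0.03649.

0.0365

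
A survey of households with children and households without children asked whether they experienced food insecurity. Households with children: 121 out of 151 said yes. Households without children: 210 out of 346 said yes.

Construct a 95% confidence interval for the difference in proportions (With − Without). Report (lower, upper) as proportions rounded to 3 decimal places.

Sample proportions: 121/151 = 0.8013, 210/346 = 0.6069.
Each SE is √(p̂(1−p̂)/n): √(0.8013·0.1987/151) = 0.03247 and √(0.6069·0.3931/346) = 0.02626.
SE(p̂₁ − p̂₂) = √(SE₁² + SE₂²) = √(0.0010543009 + 0.0006895876) = 0.04176, since the two samples are independent.
At 95% confidence z* = 1.960; margin = 1.960 × 0.04176 = 0.08185.
The difference is 0.8013 − 0.6069 = 0.1944, so the interval is 0.1944 ± 0.08185 = (0.113, 0.276).

(0.113, 0.276)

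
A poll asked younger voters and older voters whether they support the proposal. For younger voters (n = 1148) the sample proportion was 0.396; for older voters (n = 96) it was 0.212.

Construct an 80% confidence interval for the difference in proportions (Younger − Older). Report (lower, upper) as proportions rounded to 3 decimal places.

(0.127, 0.241)

The two standard errors are √(0.3960×0.6040/1148) = 0.01443 and √(0.2120×0.7880/96) = 0.04172.
Because the samples are independent, SE_diff = √(0.01443² + 0.04172²) = 0.04415.
Using z* = 1.282 for 80%, ME = 1.282 × 0.04415 = 0.05660.
p̂₁ − p̂₂ = 0.1840; interval 0.1840 ± 0.05660 gives (0.127, 0.241).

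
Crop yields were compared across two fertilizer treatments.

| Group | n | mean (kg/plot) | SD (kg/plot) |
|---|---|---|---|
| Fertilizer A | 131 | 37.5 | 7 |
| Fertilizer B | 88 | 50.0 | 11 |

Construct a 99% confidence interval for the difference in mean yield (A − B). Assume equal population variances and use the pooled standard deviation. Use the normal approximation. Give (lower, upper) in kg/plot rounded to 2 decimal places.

(-15.63, -9.37)

Pooled variance s_p² = [130·7² + 87·11²] / (131+88−2) = 77.8664, so s_p = 8.8242.
SE_diff = s_p·√(1/n₁ + 1/n₂) = 8.8242·√(1/131 + 1/88) = 1.2162.
z* = 2.576; margin = 2.576 × 1.2162 = 3.1329.
Difference = 37.5 − 50.0 = -12.5000.
-12.5000 ± 3.1329 → (-15.63, -9.37).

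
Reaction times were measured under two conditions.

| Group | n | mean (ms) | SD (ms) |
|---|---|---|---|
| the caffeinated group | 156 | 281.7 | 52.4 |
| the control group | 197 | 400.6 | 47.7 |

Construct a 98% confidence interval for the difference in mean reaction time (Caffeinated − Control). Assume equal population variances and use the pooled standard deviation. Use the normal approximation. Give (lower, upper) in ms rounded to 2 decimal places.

s_p = √[((n₁−1)s₁² + (n₂−1)s₂²)/(n₁+n₂−2)] = √[(155·52.4² + 196·47.7²)/351] = 49.8302.
SE = 49.8302·√(1/156 + 1/197) = 5.3405.
With z* = 2.326, margin = 2.326 × 5.3405 = 12.4220.
x̄₁ − x̄₂ = 281.7 − 400.6 = -118.9000; interval -118.9000 ± 12.4220 = (-131.32, -106.48).

(-131.32, -106.48)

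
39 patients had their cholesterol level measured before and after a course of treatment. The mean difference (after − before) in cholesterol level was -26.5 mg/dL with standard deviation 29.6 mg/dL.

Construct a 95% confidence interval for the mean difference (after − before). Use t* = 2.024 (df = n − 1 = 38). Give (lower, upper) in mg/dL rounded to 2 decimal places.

(-36.09, -16.91)

Paired design: SE = s_d/√n = 29.6/√39 = 4.7398.
t* = 2.024; margin of error = 2.024 × 4.7398 = 9.5934.
-26.5 ± 9.5934 → (-36.09, -16.91).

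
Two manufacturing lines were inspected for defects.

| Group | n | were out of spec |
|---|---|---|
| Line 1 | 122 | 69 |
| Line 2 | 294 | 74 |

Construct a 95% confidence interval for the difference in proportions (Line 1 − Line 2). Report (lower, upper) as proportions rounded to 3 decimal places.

(0.213, 0.415)

First, p̂₁ = 69/122 = 0.5656; p̂₂ = 74/294 = 0.2517.
The two standard errors are √(0.5656×0.4344/122) = 0.04488 and √(0.2517×0.7483/294) = 0.02531.
Because the samples are independent, SE_diff = √(0.04488² + 0.02531²) = 0.05152.
Using z* = 1.960 for 95%, ME = 1.960 × 0.05152 = 0.10098.
p̂₁ − p̂₂ = 0.3139; interval 0.3139 ± 0.10098 gives (0.213, 0.415).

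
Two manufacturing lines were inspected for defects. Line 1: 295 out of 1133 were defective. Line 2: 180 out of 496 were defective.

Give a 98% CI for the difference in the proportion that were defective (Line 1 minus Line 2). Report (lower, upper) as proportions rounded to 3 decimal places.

(-0.161, -0.044)

Sample proportions: 295/1133 = 0.2604, 180/496 = 0.3629.
Each SE is √(p̂(1−p̂)/n): √(0.2604·0.7396/1133) = 0.01304 and √(0.3629·0.6371/496) = 0.02159.
SE(p̂₁ − p̂₂) = √(SE₁² + SE₂²) = √(0.0001700416 + 0.0004661281) = 0.02522, since the two samples are independent.
At 98% confidence z* = 2.326; margin = 2.326 × 0.02522 = 0.05866.
The difference is 0.2604 − 0.3629 = -0.1025, so the interval is -0.1025 ± 0.05866 = (-0.161, -0.044).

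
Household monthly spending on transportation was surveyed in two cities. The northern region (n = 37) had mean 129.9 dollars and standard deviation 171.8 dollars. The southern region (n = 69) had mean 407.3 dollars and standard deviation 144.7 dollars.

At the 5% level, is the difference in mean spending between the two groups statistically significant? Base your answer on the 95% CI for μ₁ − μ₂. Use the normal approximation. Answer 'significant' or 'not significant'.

Per-group SEs: s₁/√n₁ = 171.8/√37 = 28.2437, s₂/√n₂ = 144.7/√69 = 17.4198.
Unpooled SE of the difference: √(797.70658969 + 303.44943204) = 33.1837.
Margin of error = z* · SE = 1.960 × 33.1837 = 65.0401.
x̄₁ − x̄₂ = 129.9 − 407.3 = -277.4000.
CI: -277.4000 ± 65.0401 = (-342.4401, -212.3599).
The interval (-342.4401, -212.3599) does not contain 0, so the difference is significant.

significant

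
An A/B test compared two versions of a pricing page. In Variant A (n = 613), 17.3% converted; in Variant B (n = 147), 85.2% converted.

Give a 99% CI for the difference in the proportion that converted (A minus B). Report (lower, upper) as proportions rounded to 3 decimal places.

SE₁ = √(p̂₁(1−p̂₁)/n₁) = √(0.1730·0.8270/613) = 0.01528; SE₂ = √(0.8520·0.1480/147) = 0.02929.
Independent samples: SE of the difference = √(SE₁² + SE₂²) = √(0.0002334784 + 0.0008579041) = 0.03304.
z* for 99% confidence is 2.576, so the margin of error is 2.576 × 0.03304 = 0.08511.
Point estimate p̂₁ − p̂₂ = 0.1730 − 0.8520 = -0.6790.
-0.6790 ± 0.08511 → (-0.764, -0.594).

(-0.764, -0.594)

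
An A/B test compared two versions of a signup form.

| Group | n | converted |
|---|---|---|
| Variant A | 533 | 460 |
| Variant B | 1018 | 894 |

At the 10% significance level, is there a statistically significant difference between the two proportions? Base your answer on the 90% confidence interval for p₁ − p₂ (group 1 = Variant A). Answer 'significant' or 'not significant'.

First, p̂₁ = 460/533 = 0.8630; p̂₂ = 894/1018 = 0.8782.
The two standard errors are √(0.8630×0.1370/533) = 0.01489 and √(0.8782×0.1218/1018) = 0.01025.
Because the samples are independent, SE_diff = √(0.01489² + 0.01025²) = 0.01808.
Using z* = 1.645 for 90%, ME = 1.645 × 0.01808 = 0.02974.
p̂₁ − p̂₂ = -0.0152; interval -0.0152 ± 0.02974 gives (-0.04494, 0.01454).
The interval (-0.04494, 0.01454) contains 0, so the difference is not significant.

not significant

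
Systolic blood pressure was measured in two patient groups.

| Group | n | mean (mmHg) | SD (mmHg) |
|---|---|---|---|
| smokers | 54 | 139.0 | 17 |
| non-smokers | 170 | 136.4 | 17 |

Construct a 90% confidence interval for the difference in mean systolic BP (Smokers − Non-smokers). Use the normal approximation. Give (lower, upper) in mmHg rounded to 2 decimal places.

Standard errors of each mean: 17/√54 = 2.3134 and 17/√170 = 1.3038.
SE(x̄₁ − x̄₂) = √(2.3134² + 1.3038²) = 2.6555 for independent samples with unequal variances.
With z* = 1.645, the margin is 1.645 × 2.6555 = 4.3683.
x̄₁ − x̄₂ = 139.0 − 136.4 = 2.6000; the interval is 2.6000 ± 4.3683 = (-1.77, 6.97).

(-1.77, 6.97)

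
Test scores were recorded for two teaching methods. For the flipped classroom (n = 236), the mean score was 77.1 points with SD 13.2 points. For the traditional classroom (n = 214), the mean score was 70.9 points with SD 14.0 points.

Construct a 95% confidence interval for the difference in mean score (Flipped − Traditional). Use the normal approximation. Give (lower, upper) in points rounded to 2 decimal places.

Standard errors of each mean: 13.2/√236 = 0.8592 and 14.0/√214 = 0.9570.
SE(x̄₁ − x̄₂) = √(0.8592² + 0.9570²) = 1.2861 for independent samples with unequal variances.
With z* = 1.960, the margin is 1.960 × 1.2861 = 2.5208.
x̄₁ − x̄₂ = 77.1 − 70.9 = 6.2000; the interval is 6.2000 ± 2.5208 = (3.68, 8.72).

(3.68, 8.72)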